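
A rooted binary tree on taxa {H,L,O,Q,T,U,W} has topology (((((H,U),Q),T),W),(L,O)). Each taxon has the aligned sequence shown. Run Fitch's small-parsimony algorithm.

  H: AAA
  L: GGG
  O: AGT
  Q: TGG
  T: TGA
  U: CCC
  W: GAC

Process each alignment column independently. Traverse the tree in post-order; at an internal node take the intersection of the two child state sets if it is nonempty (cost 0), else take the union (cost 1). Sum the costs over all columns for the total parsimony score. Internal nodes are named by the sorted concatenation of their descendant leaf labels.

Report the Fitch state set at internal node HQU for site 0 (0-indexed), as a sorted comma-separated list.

A,C,T

site 0, node HU: H={A} ∪ U={C} → {A,C} (+1)
site 0, node HQU: HU={A,C} ∪ Q={T} → {A,C,T} (+1)
site 0, node HQTU: HQU={A,C,T} ∩ T={T} → {T} (+0)
site 0, node HQTUW: HQTU={T} ∪ W={G} → {G,T} (+1)
site 0, node LO: L={G} ∪ O={A} → {A,G} (+1)
site 0, node HLOQTUW: HQTUW={G,T} ∩ LO={A,G} → {G} (+0)
site 1, node HU: H={A} ∪ U={C} → {A,C} (+1)
site 1, node HQU: HU={A,C} ∪ Q={G} → {A,C,G} (+1)
site 1, node HQTU: HQU={A,C,G} ∩ T={G} → {G} (+0)
site 1, node HQTUW: HQTU={G} ∪ W={A} → {A,G} (+1)
site 1, node LO: L={G} ∩ O={G} → {G} (+0)
site 1, node HLOQTUW: HQTUW={A,G} ∩ LO={G} → {G} (+0)
site 2, node HU: H={A} ∪ U={C} → {A,C} (+1)
site 2, node HQU: HU={A,C} ∪ Q={G} → {A,C,G} (+1)
site 2, node HQTU: HQU={A,C,G} ∩ T={A} → {A} (+0)
site 2, node HQTUW: HQTU={A} ∪ W={C} → {A,C} (+1)
site 2, node LO: L={G} ∪ O={T} → {G,T} (+1)
site 2, node HLOQTUW: HQTUW={A,C} ∪ LO={G,T} → {A,C,G,T} (+1)
per-site changes: [4, 3, 5]; total = 12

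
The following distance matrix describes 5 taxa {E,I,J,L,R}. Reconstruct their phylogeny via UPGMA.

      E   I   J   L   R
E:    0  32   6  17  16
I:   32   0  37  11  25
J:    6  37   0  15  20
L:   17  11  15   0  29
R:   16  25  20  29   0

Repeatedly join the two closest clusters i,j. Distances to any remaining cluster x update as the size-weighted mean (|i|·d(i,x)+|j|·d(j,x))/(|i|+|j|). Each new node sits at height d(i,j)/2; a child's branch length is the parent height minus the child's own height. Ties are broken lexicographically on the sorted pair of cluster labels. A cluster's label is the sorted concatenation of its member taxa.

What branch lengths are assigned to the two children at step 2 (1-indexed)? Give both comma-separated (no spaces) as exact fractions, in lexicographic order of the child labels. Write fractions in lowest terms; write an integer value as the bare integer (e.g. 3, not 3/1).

11/2,11/2

iteration 1: select E,J (d=6); attach at lengths (3, 3); label the merged cluster EJ
  updated: d(EJ,I)=69/2, d(EJ,L)=16, d(EJ,R)=18
iteration 2: select I,L (d=11); attach at lengths (11/2, 11/2); label the merged cluster IL
  updated: d(EJ,IL)=101/4, d(IL,R)=27
iteration 3: select EJ,R (d=18); attach at lengths (6, 9); label the merged cluster EJR
  updated: d(EJR,IL)=155/6
iteration 4: select EJR,IL (d=155/6); attach at lengths (47/12, 89/12); label the merged cluster EIJLR
final tree: (((E:3,J:3):6,R:9):47/12,(I:11/2,L:11/2):89/12)
total length: 130/3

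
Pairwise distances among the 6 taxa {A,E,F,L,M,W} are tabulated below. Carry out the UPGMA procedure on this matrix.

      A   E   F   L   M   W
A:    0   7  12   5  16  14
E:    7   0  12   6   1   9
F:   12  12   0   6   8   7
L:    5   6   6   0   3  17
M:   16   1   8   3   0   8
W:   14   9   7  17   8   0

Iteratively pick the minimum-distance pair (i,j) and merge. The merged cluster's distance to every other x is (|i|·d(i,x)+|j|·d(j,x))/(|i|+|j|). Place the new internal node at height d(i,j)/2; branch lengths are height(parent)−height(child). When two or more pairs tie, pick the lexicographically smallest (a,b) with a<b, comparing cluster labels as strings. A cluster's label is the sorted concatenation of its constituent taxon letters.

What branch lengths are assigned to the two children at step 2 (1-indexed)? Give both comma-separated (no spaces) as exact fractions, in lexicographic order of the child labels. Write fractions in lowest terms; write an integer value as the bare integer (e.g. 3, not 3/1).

iteration 1: select E,M (d=1); attach at lengths (1/2, 1/2); label the merged cluster EM
  updated: d(A,EM)=23/2, d(EM,F)=10, d(EM,L)=9/2, d(EM,W)=17/2
iteration 2: select EM,L (d=9/2); attach at lengths (7/4, 9/4); label the merged cluster ELM
  updated: d(A,ELM)=28/3, d(ELM,F)=26/3, d(ELM,W)=34/3
iteration 3: select F,W (d=7); attach at lengths (7/2, 7/2); label the merged cluster FW
  updated: d(A,FW)=13, d(ELM,FW)=10
iteration 4: select A,ELM (d=28/3); attach at lengths (14/3, 29/12); label the merged cluster AELM
  updated: d(AELM,FW)=43/4
iteration 5: select AELM,FW (d=43/4); attach at lengths (17/24, 15/8); label the merged cluster AEFLMW
final tree: ((A:14/3,((E:1/2,M:1/2):7/4,L:9/4):29/12):17/24,(F:7/2,W:7/2):15/8)
total length: 65/3

7/4,9/4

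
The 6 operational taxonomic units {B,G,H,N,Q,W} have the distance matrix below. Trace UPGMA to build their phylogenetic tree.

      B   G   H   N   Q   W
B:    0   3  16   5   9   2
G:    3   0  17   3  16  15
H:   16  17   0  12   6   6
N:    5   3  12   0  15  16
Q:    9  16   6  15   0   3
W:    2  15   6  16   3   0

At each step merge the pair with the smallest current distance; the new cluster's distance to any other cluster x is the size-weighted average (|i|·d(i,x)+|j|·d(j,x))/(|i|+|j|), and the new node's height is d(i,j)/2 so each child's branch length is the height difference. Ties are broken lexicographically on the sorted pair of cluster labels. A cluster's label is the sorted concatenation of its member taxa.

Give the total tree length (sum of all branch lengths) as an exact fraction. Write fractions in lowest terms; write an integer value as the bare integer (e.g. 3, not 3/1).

iteration 1: select B,W (d=2); attach at lengths (1, 1); label the merged cluster BW
  updated: d(BW,G)=9, d(BW,H)=11, d(BW,N)=21/2, d(BW,Q)=6
iteration 2: select G,N (d=3); attach at lengths (3/2, 3/2); label the merged cluster GN
  updated: d(BW,GN)=39/4, d(GN,H)=29/2, d(GN,Q)=31/2
iteration 3: select BW,Q (d=6); attach at lengths (2, 3); label the merged cluster BQW
  updated: d(BQW,GN)=35/3, d(BQW,H)=28/3
iteration 4: select BQW,H (d=28/3); attach at lengths (5/3, 14/3); label the merged cluster BHQW
  updated: d(BHQW,GN)=99/8
iteration 5: select BHQW,GN (d=99/8); attach at lengths (73/48, 75/16); label the merged cluster BGHNQW
final tree: ((((B:1,W:1):2,Q:3):5/3,H:14/3):73/48,(G:3/2,N:3/2):75/16)
total length: 541/24

541/24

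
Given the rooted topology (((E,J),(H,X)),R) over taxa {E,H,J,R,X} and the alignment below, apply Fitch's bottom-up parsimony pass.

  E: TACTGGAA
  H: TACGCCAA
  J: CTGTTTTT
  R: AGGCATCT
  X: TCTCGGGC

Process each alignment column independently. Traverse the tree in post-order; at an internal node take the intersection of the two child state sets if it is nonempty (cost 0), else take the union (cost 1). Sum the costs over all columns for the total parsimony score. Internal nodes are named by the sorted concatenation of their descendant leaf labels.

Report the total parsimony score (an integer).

[col 0] EJ: children E:{T}, J:{C} ∪→ {C,T}; cost 1
[col 0] HX: children H:{T}, X:{T} ∩→ {T}; cost 0
[col 0] EHJX: children EJ:{C,T}, HX:{T} ∩→ {T}; cost 0
[col 0] EHJRX: children EHJX:{T}, R:{A} ∪→ {A,T}; cost 1
[col 1] EJ: children E:{A}, J:{T} ∪→ {A,T}; cost 1
[col 1] HX: children H:{A}, X:{C} ∪→ {A,C}; cost 1
[col 1] EHJX: children EJ:{A,T}, HX:{A,C} ∩→ {A}; cost 0
[col 1] EHJRX: children EHJX:{A}, R:{G} ∪→ {A,G}; cost 1
[col 2] EJ: children E:{C}, J:{G} ∪→ {C,G}; cost 1
[col 2] HX: children H:{C}, X:{T} ∪→ {C,T}; cost 1
[col 2] EHJX: children EJ:{C,G}, HX:{C,T} ∩→ {C}; cost 0
[col 2] EHJRX: children EHJX:{C}, R:{G} ∪→ {C,G}; cost 1
[col 3] EJ: children E:{T}, J:{T} ∩→ {T}; cost 0
[col 3] HX: children H:{G}, X:{C} ∪→ {C,G}; cost 1
[col 3] EHJX: children EJ:{T}, HX:{C,G} ∪→ {C,G,T}; cost 1
[col 3] EHJRX: children EHJX:{C,G,T}, R:{C} ∩→ {C}; cost 0
[col 4] EJ: children E:{G}, J:{T} ∪→ {G,T}; cost 1
[col 4] HX: children H:{C}, X:{G} ∪→ {C,G}; cost 1
[col 4] EHJX: children EJ:{G,T}, HX:{C,G} ∩→ {G}; cost 0
[col 4] EHJRX: children EHJX:{G}, R:{A} ∪→ {A,G}; cost 1
[col 5] EJ: children E:{G}, J:{T} ∪→ {G,T}; cost 1
[col 5] HX: children H:{C}, X:{G} ∪→ {C,G}; cost 1
[col 5] EHJX: children EJ:{G,T}, HX:{C,G} ∩→ {G}; cost 0
[col 5] EHJRX: children EHJX:{G}, R:{T} ∪→ {G,T}; cost 1
[col 6] EJ: children E:{A}, J:{T} ∪→ {A,T}; cost 1
[col 6] HX: children H:{A}, X:{G} ∪→ {A,G}; cost 1
[col 6] EHJX: children EJ:{A,T}, HX:{A,G} ∩→ {A}; cost 0
[col 6] EHJRX: children EHJX:{A}, R:{C} ∪→ {A,C}; cost 1
[col 7] EJ: children E:{A}, J:{T} ∪→ {A,T}; cost 1
[col 7] HX: children H:{A}, X:{C} ∪→ {A,C}; cost 1
[col 7] EHJX: children EJ:{A,T}, HX:{A,C} ∩→ {A}; cost 0
[col 7] EHJRX: children EHJX:{A}, R:{T} ∪→ {A,T}; cost 1
per-site changes: [2, 3, 3, 2, 3, 3, 3, 3]; total = 22

22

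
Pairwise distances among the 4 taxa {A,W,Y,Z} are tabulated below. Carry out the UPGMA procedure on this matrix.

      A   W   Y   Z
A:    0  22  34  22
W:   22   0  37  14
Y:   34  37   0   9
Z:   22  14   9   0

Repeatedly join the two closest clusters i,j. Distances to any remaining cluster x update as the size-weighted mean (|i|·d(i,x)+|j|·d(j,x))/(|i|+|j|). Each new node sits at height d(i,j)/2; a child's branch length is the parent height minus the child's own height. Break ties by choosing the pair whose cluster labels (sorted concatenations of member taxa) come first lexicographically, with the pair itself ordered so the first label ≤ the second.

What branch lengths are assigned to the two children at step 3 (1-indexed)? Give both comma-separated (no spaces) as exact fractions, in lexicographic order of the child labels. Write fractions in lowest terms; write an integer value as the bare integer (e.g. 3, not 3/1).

1. join Y+Z (d=9) ⇒ YZ; edges |Y|=9/2, |Z|=9/2
  updated: d(A,YZ)=28, d(W,YZ)=51/2
2. join A+W (d=22) ⇒ AW; edges |A|=11, |W|=11
  updated: d(AW,YZ)=107/4
3. join AW+YZ (d=107/4) ⇒ AWYZ; edges |AW|=19/8, |YZ|=71/8
final tree: ((A:11,W:11):19/8,(Y:9/2,Z:9/2):71/8)
total length: 169/4

19/8,71/8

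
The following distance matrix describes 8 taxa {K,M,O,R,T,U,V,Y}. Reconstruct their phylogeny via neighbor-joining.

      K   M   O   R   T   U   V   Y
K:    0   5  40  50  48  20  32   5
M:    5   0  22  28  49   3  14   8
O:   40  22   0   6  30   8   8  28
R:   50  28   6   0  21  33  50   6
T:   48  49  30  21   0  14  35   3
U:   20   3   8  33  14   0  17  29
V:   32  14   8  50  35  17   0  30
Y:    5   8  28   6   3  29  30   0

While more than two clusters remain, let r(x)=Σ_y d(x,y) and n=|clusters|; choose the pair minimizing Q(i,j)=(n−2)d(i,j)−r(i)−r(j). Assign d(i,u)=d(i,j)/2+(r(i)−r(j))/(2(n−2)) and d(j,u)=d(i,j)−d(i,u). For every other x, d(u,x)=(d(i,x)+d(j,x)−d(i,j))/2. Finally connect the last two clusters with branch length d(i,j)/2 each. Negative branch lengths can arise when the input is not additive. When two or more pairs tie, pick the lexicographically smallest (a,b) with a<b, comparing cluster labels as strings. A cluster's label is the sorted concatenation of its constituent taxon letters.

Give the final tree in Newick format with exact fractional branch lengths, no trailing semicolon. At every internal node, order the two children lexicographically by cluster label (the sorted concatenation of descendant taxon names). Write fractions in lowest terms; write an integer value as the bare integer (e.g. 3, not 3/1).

((((K:59/6,M:-29/6):117/16,U:27/16):31/16,((O:-4/3,R:22/3):143/16,(T:39/4,Y:-27/4):125/16):125/16):197/32,V:197/32)

iteration 1: select O,R (d=6, Q=-300); attach at lengths (-4/3, 22/3); label the merged cluster OR
  updated: d(K,OR)=42, d(M,OR)=22, d(OR,T)=45/2, d(OR,U)=35/2, d(OR,V)=26, d(OR,Y)=14
iteration 2: select T,Y (d=3, Q=-491/2); attach at lengths (39/4, -27/4); label the merged cluster TY
  updated: d(K,TY)=25, d(M,TY)=27, d(OR,TY)=67/4, d(TY,U)=20, d(TY,V)=31
iteration 3: select OR,TY (d=67/4, Q=-177); attach at lengths (143/16, 125/16); label the merged cluster ORTY
  updated: d(K,ORTY)=201/8, d(M,ORTY)=129/8, d(ORTY,U)=83/8, d(ORTY,V)=161/8
iteration 4: select K,M (d=5, Q=-421/4); attach at lengths (59/6, -29/6); label the merged cluster KM
  updated: d(KM,ORTY)=145/8, d(KM,U)=9, d(KM,V)=41/2
iteration 5: select KM,U (d=9, Q=-66); attach at lengths (117/16, 27/16); label the merged cluster KMU
  updated: d(KMU,ORTY)=39/4, d(KMU,V)=57/4
iteration 6: select KMU,ORTY (d=39/4, Q=-353/8); attach at lengths (31/16, 125/16); label the merged cluster KMORTUY
  updated: d(KMORTUY,V)=197/16
iteration 7: select KMORTUY,V (d=197/16); attach at lengths (197/32, 197/32); label the merged cluster KMORTUVY
final tree: ((((K:59/6,M:-29/6):117/16,U:27/16):31/16,((O:-4/3,R:22/3):143/16,(T:39/4,Y:-27/4):125/16):125/16):197/32,V:197/32)
total length: 989/16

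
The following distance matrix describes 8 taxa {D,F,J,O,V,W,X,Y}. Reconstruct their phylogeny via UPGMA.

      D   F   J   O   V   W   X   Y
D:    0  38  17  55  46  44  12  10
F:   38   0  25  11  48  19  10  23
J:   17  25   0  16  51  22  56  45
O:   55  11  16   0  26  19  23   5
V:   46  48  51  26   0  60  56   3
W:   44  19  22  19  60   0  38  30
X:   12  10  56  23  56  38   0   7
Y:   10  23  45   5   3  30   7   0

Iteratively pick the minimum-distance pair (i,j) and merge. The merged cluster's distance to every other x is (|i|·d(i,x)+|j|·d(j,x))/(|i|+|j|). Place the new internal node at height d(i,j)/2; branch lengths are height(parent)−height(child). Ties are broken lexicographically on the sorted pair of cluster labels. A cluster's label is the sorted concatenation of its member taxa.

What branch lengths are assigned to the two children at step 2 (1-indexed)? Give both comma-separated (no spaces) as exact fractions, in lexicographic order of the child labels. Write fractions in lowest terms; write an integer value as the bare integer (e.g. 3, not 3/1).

5,5

iteration 1: select V,Y (d=3); attach at lengths (3/2, 3/2); label the merged cluster VY
  updated: d(D,VY)=28, d(F,VY)=71/2, d(J,VY)=48, d(O,VY)=31/2, d(VY,W)=45, d(VY,X)=63/2
iteration 2: select F,X (d=10); attach at lengths (5, 5); label the merged cluster FX
  updated: d(D,FX)=25, d(FX,J)=81/2, d(FX,O)=17, d(FX,VY)=67/2, d(FX,W)=57/2
iteration 3: select O,VY (d=31/2); attach at lengths (31/4, 25/4); label the merged cluster OVY
  updated: d(D,OVY)=37, d(FX,OVY)=28, d(J,OVY)=112/3, d(OVY,W)=109/3
iteration 4: select D,J (d=17); attach at lengths (17/2, 17/2); label the merged cluster DJ
  updated: d(DJ,FX)=131/4, d(DJ,OVY)=223/6, d(DJ,W)=33
iteration 5: select FX,OVY (d=28); attach at lengths (9, 25/4); label the merged cluster FOVXY
  updated: d(DJ,FOVXY)=177/5, d(FOVXY,W)=166/5
iteration 6: select DJ,W (d=33); attach at lengths (8, 33/2); label the merged cluster DJW
  updated: d(DJW,FOVXY)=104/3
iteration 7: select DJW,FOVXY (d=104/3); attach at lengths (5/6, 10/3); label the merged cluster DFJOVWXY
final tree: (((D:17/2,J:17/2):8,W:33/2):5/6,((F:5,X:5):9,(O:31/4,(V:3/2,Y:3/2):25/4):25/4):10/3)
total length: 1055/12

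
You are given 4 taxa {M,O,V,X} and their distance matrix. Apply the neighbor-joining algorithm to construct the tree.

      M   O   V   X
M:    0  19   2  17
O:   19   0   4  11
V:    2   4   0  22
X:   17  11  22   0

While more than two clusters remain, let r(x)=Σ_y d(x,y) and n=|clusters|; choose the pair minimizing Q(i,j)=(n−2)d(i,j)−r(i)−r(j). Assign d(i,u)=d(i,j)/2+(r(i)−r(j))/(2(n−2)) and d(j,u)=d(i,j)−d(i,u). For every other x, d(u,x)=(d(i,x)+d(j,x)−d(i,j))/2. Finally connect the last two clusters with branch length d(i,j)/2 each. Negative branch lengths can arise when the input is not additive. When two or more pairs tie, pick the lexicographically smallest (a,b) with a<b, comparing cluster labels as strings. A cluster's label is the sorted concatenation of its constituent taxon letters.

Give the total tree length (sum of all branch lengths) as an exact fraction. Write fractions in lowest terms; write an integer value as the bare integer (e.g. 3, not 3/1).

22

iteration 1: select M,V (d=2, Q=-62); attach at lengths (7/2, -3/2); label the merged cluster MV
  updated: d(MV,O)=21/2, d(MV,X)=37/2
iteration 2: select MV,O (d=21/2, Q=-40); attach at lengths (9, 3/2); label the merged cluster MOV
  updated: d(MOV,X)=19/2
iteration 3: select MOV,X (d=19/2); attach at lengths (19/4, 19/4); label the merged cluster MOVX
final tree: (((M:7/2,V:-3/2):9,O:3/2):19/4,X:19/4)
total length: 22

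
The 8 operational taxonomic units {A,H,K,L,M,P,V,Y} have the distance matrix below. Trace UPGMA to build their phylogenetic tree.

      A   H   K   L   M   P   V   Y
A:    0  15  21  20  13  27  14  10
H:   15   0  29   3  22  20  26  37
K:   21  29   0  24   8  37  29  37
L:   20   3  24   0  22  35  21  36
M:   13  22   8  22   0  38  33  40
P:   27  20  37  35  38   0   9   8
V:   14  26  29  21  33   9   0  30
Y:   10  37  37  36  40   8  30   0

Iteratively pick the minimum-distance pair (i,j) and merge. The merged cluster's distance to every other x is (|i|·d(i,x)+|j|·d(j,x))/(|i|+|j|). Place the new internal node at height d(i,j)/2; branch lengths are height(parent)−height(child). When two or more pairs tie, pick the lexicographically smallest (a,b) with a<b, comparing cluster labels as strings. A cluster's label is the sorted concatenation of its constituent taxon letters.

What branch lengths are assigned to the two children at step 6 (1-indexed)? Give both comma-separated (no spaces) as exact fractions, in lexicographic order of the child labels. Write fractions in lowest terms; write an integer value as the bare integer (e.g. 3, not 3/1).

step 1: merge (H,L) at d=3; branch lengths H→3/2, L→3/2; new cluster HL
  updated: d(A,HL)=35/2, d(HL,K)=53/2, d(HL,M)=22, d(HL,P)=55/2, d(HL,V)=47/2, d(HL,Y)=73/2
step 2: merge (K,M) at d=8; branch lengths K→4, M→4; new cluster KM
  updated: d(A,KM)=17, d(HL,KM)=97/4, d(KM,P)=75/2, d(KM,V)=31, d(KM,Y)=77/2
step 3: merge (P,Y) at d=8; branch lengths P→4, Y→4; new cluster PY
  updated: d(A,PY)=37/2, d(HL,PY)=32, d(KM,PY)=38, d(PY,V)=39/2
step 4: merge (A,V) at d=14; branch lengths A→7, V→7; new cluster AV
  updated: d(AV,HL)=41/2, d(AV,KM)=24, d(AV,PY)=19
step 5: merge (AV,PY) at d=19; branch lengths AV→5/2, PY→11/2; new cluster APVY
  updated: d(APVY,HL)=105/4, d(APVY,KM)=31
step 6: merge (HL,KM) at d=97/4; branch lengths HL→85/8, KM→65/8; new cluster HKLM
  updated: d(APVY,HKLM)=229/8
step 7: merge (APVY,HKLM) at d=229/8; branch lengths APVY→77/16, HKLM→35/16; new cluster AHKLMPVY
final tree: (((A:7,V:7):5/2,(P:4,Y:4):11/2):77/16,((H:3/2,L:3/2):85/8,(K:4,M:4):65/8):35/16)
total length: 267/4

85/8,65/8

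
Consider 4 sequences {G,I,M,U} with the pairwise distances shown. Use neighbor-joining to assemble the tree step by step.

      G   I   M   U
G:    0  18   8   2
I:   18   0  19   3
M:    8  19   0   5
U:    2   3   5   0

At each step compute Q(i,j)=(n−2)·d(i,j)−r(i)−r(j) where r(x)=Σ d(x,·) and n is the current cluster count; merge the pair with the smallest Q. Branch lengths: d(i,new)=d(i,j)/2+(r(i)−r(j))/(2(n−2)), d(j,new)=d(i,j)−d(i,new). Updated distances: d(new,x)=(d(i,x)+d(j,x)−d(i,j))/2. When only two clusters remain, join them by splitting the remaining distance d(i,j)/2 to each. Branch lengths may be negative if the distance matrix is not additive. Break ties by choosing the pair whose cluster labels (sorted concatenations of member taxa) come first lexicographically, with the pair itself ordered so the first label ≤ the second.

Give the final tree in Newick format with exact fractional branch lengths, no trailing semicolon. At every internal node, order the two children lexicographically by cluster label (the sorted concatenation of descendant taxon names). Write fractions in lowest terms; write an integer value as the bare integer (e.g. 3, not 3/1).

iteration 1: select G,M (d=8, Q=-44); attach at lengths (3, 5); label the merged cluster GM
  updated: d(GM,I)=29/2, d(GM,U)=-1/2
iteration 2: select GM,I (d=29/2, Q=-17); attach at lengths (11/2, 9); label the merged cluster GIM
  updated: d(GIM,U)=-6
iteration 3: select GIM,U (d=-6); attach at lengths (-3, -3); label the merged cluster GIMU
final tree: (((G:3,M:5):11/2,I:9):-3,U:-3)
total length: 33/2

(((G:3,M:5):11/2,I:9):-3,U:-3)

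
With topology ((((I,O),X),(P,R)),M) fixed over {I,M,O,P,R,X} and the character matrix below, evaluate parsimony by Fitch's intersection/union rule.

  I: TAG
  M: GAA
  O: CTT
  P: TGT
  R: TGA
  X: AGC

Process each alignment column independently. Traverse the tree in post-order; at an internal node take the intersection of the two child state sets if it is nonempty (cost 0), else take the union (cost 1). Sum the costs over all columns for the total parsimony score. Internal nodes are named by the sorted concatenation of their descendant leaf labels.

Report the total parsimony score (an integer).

10

IO@0: {T} ∪ {C} = {C,T} (union, +1)
IOX@0: {C,T} ∪ {A} = {A,C,T} (union, +1)
PR@0: {T} ∩ {T} = {T} (intersection, +0)
IOPRX@0: {A,C,T} ∩ {T} = {T} (intersection, +0)
IMOPRX@0: {T} ∪ {G} = {G,T} (union, +1)
IO@1: {A} ∪ {T} = {A,T} (union, +1)
IOX@1: {A,T} ∪ {G} = {A,G,T} (union, +1)
PR@1: {G} ∩ {G} = {G} (intersection, +0)
IOPRX@1: {A,G,T} ∩ {G} = {G} (intersection, +0)
IMOPRX@1: {G} ∪ {A} = {A,G} (union, +1)
IO@2: {G} ∪ {T} = {G,T} (union, +1)
IOX@2: {G,T} ∪ {C} = {C,G,T} (union, +1)
PR@2: {T} ∪ {A} = {A,T} (union, +1)
IOPRX@2: {C,G,T} ∩ {A,T} = {T} (intersection, +0)
IMOPRX@2: {T} ∪ {A} = {A,T} (union, +1)
per-site changes: [3, 3, 4]; total = 10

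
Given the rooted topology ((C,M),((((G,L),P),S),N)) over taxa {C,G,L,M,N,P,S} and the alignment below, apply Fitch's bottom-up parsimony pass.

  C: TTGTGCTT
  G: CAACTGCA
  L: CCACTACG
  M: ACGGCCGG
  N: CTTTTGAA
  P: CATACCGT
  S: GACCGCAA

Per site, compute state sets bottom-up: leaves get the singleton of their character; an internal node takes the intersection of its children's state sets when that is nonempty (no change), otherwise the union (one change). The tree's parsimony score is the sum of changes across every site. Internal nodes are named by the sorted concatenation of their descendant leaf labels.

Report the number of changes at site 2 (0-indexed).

3

[col 0] CM: children C:{T}, M:{A} ∪→ {A,T}; cost 1
[col 0] GL: children G:{C}, L:{C} ∩→ {C}; cost 0
[col 0] GLP: children GL:{C}, P:{C} ∩→ {C}; cost 0
[col 0] GLPS: children GLP:{C}, S:{G} ∪→ {C,G}; cost 1
[col 0] GLNPS: children GLPS:{C,G}, N:{C} ∩→ {C}; cost 0
[col 0] CGLMNPS: children CM:{A,T}, GLNPS:{C} ∪→ {A,C,T}; cost 1
[col 1] CM: children C:{T}, M:{C} ∪→ {C,T}; cost 1
[col 1] GL: children G:{A}, L:{C} ∪→ {A,C}; cost 1
[col 1] GLP: children GL:{A,C}, P:{A} ∩→ {A}; cost 0
[col 1] GLPS: children GLP:{A}, S:{A} ∩→ {A}; cost 0
[col 1] GLNPS: children GLPS:{A}, N:{T} ∪→ {A,T}; cost 1
[col 1] CGLMNPS: children CM:{C,T}, GLNPS:{A,T} ∩→ {T}; cost 0
[col 2] CM: children C:{G}, M:{G} ∩→ {G}; cost 0
[col 2] GL: children G:{A}, L:{A} ∩→ {A}; cost 0
[col 2] GLP: children GL:{A}, P:{T} ∪→ {A,T}; cost 1
[col 2] GLPS: children GLP:{A,T}, S:{C} ∪→ {A,C,T}; cost 1
[col 2] GLNPS: children GLPS:{A,C,T}, N:{T} ∩→ {T}; cost 0
[col 2] CGLMNPS: children CM:{G}, GLNPS:{T} ∪→ {G,T}; cost 1
[col 3] CM: children C:{T}, M:{G} ∪→ {G,T}; cost 1
[col 3] GL: children G:{C}, L:{C} ∩→ {C}; cost 0
[col 3] GLP: children GL:{C}, P:{A} ∪→ {A,C}; cost 1
[col 3] GLPS: children GLP:{A,C}, S:{C} ∩→ {C}; cost 0
[col 3] GLNPS: children GLPS:{C}, N:{T} ∪→ {C,T}; cost 1
[col 3] CGLMNPS: children CM:{G,T}, GLNPS:{C,T} ∩→ {T}; cost 0
[col 4] CM: children C:{G}, M:{C} ∪→ {C,G}; cost 1
[col 4] GL: children G:{T}, L:{T} ∩→ {T}; cost 0
[col 4] GLP: children GL:{T}, P:{C} ∪→ {C,T}; cost 1
[col 4] GLPS: children GLP:{C,T}, S:{G} ∪→ {C,G,T}; cost 1
[col 4] GLNPS: children GLPS:{C,G,T}, N:{T} ∩→ {T}; cost 0
[col 4] CGLMNPS: children CM:{C,G}, GLNPS:{T} ∪→ {C,G,T}; cost 1
[col 5] CM: children C:{C}, M:{C} ∩→ {C}; cost 0
[col 5] GL: children G:{G}, L:{A} ∪→ {A,G}; cost 1
[col 5] GLP: children GL:{A,G}, P:{C} ∪→ {A,C,G}; cost 1
[col 5] GLPS: children GLP:{A,C,G}, S:{C} ∩→ {C}; cost 0
[col 5] GLNPS: children GLPS:{C}, N:{G} ∪→ {C,G}; cost 1
[col 5] CGLMNPS: children CM:{C}, GLNPS:{C,G} ∩→ {C}; cost 0
[col 6] CM: children C:{T}, M:{G} ∪→ {G,T}; cost 1
[col 6] GL: children G:{C}, L:{C} ∩→ {C}; cost 0
[col 6] GLP: children GL:{C}, P:{G} ∪→ {C,G}; cost 1
[col 6] GLPS: children GLP:{C,G}, S:{A} ∪→ {A,C,G}; cost 1
[col 6] GLNPS: children GLPS:{A,C,G}, N:{A} ∩→ {A}; cost 0
[col 6] CGLMNPS: children CM:{G,T}, GLNPS:{A} ∪→ {A,G,T}; cost 1
[col 7] CM: children C:{T}, M:{G} ∪→ {G,T}; cost 1
[col 7] GL: children G:{A}, L:{G} ∪→ {A,G}; cost 1
[col 7] GLP: children GL:{A,G}, P:{T} ∪→ {A,G,T}; cost 1
[col 7] GLPS: children GLP:{A,G,T}, S:{A} ∩→ {A}; cost 0
[col 7] GLNPS: children GLPS:{A}, N:{A} ∩→ {A}; cost 0
[col 7] CGLMNPS: children CM:{G,T}, GLNPS:{A} ∪→ {A,G,T}; cost 1
per-site changes: [3, 3, 3, 3, 4, 3, 4, 4]; total = 27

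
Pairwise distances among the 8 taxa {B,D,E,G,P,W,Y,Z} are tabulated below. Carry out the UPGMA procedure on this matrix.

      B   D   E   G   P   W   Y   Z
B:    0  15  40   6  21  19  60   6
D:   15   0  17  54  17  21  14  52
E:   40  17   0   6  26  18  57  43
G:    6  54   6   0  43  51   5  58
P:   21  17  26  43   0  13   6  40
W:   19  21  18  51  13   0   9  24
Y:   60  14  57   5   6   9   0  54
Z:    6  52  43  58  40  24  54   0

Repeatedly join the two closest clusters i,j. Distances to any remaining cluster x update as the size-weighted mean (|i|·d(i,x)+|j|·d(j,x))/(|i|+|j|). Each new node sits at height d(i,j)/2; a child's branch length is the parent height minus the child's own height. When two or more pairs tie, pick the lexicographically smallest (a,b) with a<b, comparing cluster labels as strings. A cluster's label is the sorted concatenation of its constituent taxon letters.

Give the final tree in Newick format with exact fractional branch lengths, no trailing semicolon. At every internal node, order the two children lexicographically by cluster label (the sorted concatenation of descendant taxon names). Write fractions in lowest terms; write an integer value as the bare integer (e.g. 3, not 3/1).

((B:3,Z:3):15,(((D:17/2,E:17/2):7/4,(P:13/2,W:13/2):15/4):19/4,(G:5/2,Y:5/2):25/2):3)

iteration 1: select G,Y (d=5); attach at lengths (5/2, 5/2); label the merged cluster GY
  updated: d(B,GY)=33, d(D,GY)=34, d(E,GY)=63/2, d(GY,P)=49/2, d(GY,W)=30, d(GY,Z)=56
iteration 2: select B,Z (d=6); attach at lengths (3, 3); label the merged cluster BZ
  updated: d(BZ,D)=67/2, d(BZ,E)=83/2, d(BZ,GY)=89/2, d(BZ,P)=61/2, d(BZ,W)=43/2
iteration 3: select P,W (d=13); attach at lengths (13/2, 13/2); label the merged cluster PW
  updated: d(BZ,PW)=26, d(D,PW)=19, d(E,PW)=22, d(GY,PW)=109/4
iteration 4: select D,E (d=17); attach at lengths (17/2, 17/2); label the merged cluster DE
  updated: d(BZ,DE)=75/2, d(DE,GY)=131/4, d(DE,PW)=41/2
iteration 5: select DE,PW (d=41/2); attach at lengths (7/4, 15/4); label the merged cluster DEPW
  updated: d(BZ,DEPW)=127/4, d(DEPW,GY)=30
iteration 6: select DEPW,GY (d=30); attach at lengths (19/4, 25/2); label the merged cluster DEGPWY
  updated: d(BZ,DEGPWY)=36
iteration 7: select BZ,DEGPWY (d=36); attach at lengths (15, 3); label the merged cluster BDEGPWYZ
final tree: ((B:3,Z:3):15,(((D:17/2,E:17/2):7/4,(P:13/2,W:13/2):15/4):19/4,(G:5/2,Y:5/2):25/2):3)
total length: 327/4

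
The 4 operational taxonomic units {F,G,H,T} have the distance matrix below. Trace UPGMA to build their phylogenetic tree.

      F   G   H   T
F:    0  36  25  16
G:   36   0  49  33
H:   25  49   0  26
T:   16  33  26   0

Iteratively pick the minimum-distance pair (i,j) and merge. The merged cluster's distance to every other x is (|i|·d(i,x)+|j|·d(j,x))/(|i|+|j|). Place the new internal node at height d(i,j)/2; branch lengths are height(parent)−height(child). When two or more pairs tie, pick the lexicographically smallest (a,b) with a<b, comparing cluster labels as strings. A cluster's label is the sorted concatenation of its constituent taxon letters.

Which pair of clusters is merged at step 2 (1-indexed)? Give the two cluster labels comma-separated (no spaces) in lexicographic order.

FT,H

1. join F+T (d=16) ⇒ FT; edges |F|=8, |T|=8
  updated: d(FT,G)=69/2, d(FT,H)=51/2
2. join FT+H (d=51/2) ⇒ FHT; edges |FT|=19/4, |H|=51/4
  updated: d(FHT,G)=118/3
3. join FHT+G (d=118/3) ⇒ FGHT; edges |FHT|=83/12, |G|=59/3
final tree: (((F:8,T:8):19/4,H:51/4):83/12,G:59/3)
total length: 721/12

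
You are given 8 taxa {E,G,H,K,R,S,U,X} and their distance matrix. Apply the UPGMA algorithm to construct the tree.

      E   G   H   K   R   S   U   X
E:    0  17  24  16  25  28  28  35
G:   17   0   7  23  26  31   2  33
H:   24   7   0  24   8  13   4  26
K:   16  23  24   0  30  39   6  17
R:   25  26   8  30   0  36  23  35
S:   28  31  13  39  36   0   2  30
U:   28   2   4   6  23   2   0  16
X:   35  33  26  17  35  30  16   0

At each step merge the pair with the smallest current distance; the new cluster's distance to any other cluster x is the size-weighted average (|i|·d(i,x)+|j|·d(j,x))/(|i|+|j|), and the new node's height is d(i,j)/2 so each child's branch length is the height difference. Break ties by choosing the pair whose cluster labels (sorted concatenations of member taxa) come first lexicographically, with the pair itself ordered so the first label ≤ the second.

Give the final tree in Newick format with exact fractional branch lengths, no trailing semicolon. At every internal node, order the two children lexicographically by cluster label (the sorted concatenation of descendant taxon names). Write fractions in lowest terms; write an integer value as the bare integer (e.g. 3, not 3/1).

1. join G+U (d=2) ⇒ GU; edges |G|=1, |U|=1
  updated: d(E,GU)=45/2, d(GU,H)=11/2, d(GU,K)=29/2, d(GU,R)=49/2, d(GU,S)=33/2, d(GU,X)=49/2
2. join GU+H (d=11/2) ⇒ GHU; edges |GU|=7/4, |H|=11/4
  updated: d(E,GHU)=23, d(GHU,K)=53/3, d(GHU,R)=19, d(GHU,S)=46/3, d(GHU,X)=25
3. join GHU+S (d=46/3) ⇒ GHSU; edges |GHU|=59/12, |S|=23/3
  updated: d(E,GHSU)=97/4, d(GHSU,K)=23, d(GHSU,R)=93/4, d(GHSU,X)=105/4
4. join E+K (d=16) ⇒ EK; edges |E|=8, |K|=8
  updated: d(EK,GHSU)=189/8, d(EK,R)=55/2, d(EK,X)=26
5. join GHSU+R (d=93/4) ⇒ GHRSU; edges |GHSU|=95/24, |R|=93/8
  updated: d(EK,GHRSU)=122/5, d(GHRSU,X)=28
6. join EK+GHRSU (d=122/5) ⇒ EGHKRSU; edges |EK|=21/5, |GHRSU|=23/40
  updated: d(EGHKRSU,X)=192/7
7. join EGHKRSU+X (d=192/7) ⇒ EGHKRSUX; edges |EGHKRSU|=53/35, |X|=96/7
final tree: (((E:8,K:8):21/5,((((G:1,U:1):7/4,H:11/4):59/12,S:23/3):95/24,R:93/8):23/40):53/35,X:96/7)
total length: 59363/840

(((E:8,K:8):21/5,((((G:1,U:1):7/4,H:11/4):59/12,S:23/3):95/24,R:93/8):23/40):53/35,X:96/7)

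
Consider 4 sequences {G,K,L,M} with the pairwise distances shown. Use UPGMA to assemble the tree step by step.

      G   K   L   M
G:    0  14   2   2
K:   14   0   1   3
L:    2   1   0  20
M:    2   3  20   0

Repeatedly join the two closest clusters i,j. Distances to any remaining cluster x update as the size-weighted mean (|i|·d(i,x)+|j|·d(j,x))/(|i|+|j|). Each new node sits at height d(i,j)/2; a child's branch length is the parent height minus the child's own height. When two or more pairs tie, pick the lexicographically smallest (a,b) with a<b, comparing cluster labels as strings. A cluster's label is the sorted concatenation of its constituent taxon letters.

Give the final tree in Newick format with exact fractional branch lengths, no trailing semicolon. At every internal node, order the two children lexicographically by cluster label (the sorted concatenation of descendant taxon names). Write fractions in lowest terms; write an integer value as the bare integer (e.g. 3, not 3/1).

iteration 1: select K,L (d=1); attach at lengths (1/2, 1/2); label the merged cluster KL
  updated: d(G,KL)=8, d(KL,M)=23/2
iteration 2: select G,M (d=2); attach at lengths (1, 1); label the merged cluster GM
  updated: d(GM,KL)=39/4
iteration 3: select GM,KL (d=39/4); attach at lengths (31/8, 35/8); label the merged cluster GKLM
final tree: ((G:1,M:1):31/8,(K:1/2,L:1/2):35/8)
total length: 45/4

((G:1,M:1):31/8,(K:1/2,L:1/2):35/8)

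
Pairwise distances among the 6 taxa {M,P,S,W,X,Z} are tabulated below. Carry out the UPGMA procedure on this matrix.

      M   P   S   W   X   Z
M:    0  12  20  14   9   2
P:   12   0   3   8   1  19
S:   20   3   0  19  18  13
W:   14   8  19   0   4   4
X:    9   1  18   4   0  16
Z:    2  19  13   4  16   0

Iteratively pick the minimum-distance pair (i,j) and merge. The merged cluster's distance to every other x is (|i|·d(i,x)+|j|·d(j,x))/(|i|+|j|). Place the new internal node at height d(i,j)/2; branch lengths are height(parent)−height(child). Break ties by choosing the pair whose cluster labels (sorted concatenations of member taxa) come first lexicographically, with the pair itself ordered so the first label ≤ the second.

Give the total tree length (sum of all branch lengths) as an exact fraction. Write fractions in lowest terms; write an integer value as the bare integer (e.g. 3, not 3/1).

iteration 1: select P,X (d=1); attach at lengths (1/2, 1/2); label the merged cluster PX
  updated: d(M,PX)=21/2, d(PX,S)=21/2, d(PX,W)=6, d(PX,Z)=35/2
iteration 2: select M,Z (d=2); attach at lengths (1, 1); label the merged cluster MZ
  updated: d(MZ,PX)=14, d(MZ,S)=33/2, d(MZ,W)=9
iteration 3: select PX,W (d=6); attach at lengths (5/2, 3); label the merged cluster PWX
  updated: d(MZ,PWX)=37/3, d(PWX,S)=40/3
iteration 4: select MZ,PWX (d=37/3); attach at lengths (31/6, 19/6); label the merged cluster MPWXZ
  updated: d(MPWXZ,S)=73/5
iteration 5: select MPWXZ,S (d=73/5); attach at lengths (17/15, 73/10); label the merged cluster MPSWXZ
final tree: (((M:1,Z:1):31/6,((P:1/2,X:1/2):5/2,W:3):19/6):17/15,S:73/10)
total length: 379/15

379/15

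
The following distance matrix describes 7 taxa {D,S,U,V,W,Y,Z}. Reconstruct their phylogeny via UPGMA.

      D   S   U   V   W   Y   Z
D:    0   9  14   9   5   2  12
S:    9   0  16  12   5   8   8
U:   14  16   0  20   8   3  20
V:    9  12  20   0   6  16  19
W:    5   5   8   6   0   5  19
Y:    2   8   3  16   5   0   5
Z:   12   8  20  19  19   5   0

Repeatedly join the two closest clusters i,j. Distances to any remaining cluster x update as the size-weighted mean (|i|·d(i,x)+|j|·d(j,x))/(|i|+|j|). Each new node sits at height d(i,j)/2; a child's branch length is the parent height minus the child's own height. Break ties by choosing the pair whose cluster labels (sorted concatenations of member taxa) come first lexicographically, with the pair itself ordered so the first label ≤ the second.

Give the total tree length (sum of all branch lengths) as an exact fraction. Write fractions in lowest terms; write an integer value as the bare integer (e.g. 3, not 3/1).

1. join D+Y (d=2) ⇒ DY; edges |D|=1, |Y|=1
  updated: d(DY,S)=17/2, d(DY,U)=17/2, d(DY,V)=25/2, d(DY,W)=5, d(DY,Z)=17/2
2. join DY+W (d=5) ⇒ DWY; edges |DY|=3/2, |W|=5/2
  updated: d(DWY,S)=22/3, d(DWY,U)=25/3, d(DWY,V)=31/3, d(DWY,Z)=12
3. join DWY+S (d=22/3) ⇒ DSWY; edges |DWY|=7/6, |S|=11/3
  updated: d(DSWY,U)=41/4, d(DSWY,V)=43/4, d(DSWY,Z)=11
4. join DSWY+U (d=41/4) ⇒ DSUWY; edges |DSWY|=35/24, |U|=41/8
  updated: d(DSUWY,V)=63/5, d(DSUWY,Z)=64/5
5. join DSUWY+V (d=63/5) ⇒ DSUVWY; edges |DSUWY|=47/40, |V|=63/10
  updated: d(DSUVWY,Z)=83/6
6. join DSUVWY+Z (d=83/6) ⇒ DSUVWYZ; edges |DSUVWY|=37/60, |Z|=83/12
final tree: ((((((D:1,Y:1):3/2,W:5/2):7/6,S:11/3):35/24,U:41/8):47/40,V:63/10):37/60,Z:83/12)
total length: 1297/40

1297/40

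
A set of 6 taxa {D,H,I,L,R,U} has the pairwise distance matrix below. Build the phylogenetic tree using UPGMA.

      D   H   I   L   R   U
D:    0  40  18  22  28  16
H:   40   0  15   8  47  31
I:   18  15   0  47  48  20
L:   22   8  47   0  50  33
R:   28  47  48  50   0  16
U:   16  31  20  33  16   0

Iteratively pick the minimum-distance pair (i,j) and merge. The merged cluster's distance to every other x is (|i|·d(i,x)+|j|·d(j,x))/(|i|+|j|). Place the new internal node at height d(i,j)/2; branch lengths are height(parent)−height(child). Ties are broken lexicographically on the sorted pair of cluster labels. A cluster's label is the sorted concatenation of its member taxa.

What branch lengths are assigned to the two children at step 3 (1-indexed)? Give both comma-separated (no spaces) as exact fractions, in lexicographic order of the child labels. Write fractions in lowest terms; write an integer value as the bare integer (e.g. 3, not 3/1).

1. join H+L (d=8) ⇒ HL; edges |H|=4, |L|=4
  updated: d(D,HL)=31, d(HL,I)=31, d(HL,R)=97/2, d(HL,U)=32
2. join D+U (d=16) ⇒ DU; edges |D|=8, |U|=8
  updated: d(DU,HL)=63/2, d(DU,I)=19, d(DU,R)=22
3. join DU+I (d=19) ⇒ DIU; edges |DU|=3/2, |I|=19/2
  updated: d(DIU,HL)=94/3, d(DIU,R)=92/3
4. join DIU+R (d=92/3) ⇒ DIRU; edges |DIU|=35/6, |R|=46/3
  updated: d(DIRU,HL)=285/8
5. join DIRU+HL (d=285/8) ⇒ DHILRU; edges |DIRU|=119/48, |HL|=221/16
final tree: ((((D:8,U:8):3/2,I:19/2):35/6,R:46/3):119/48,(H:4,L:4):221/16)
total length: 1739/24

3/2,19/2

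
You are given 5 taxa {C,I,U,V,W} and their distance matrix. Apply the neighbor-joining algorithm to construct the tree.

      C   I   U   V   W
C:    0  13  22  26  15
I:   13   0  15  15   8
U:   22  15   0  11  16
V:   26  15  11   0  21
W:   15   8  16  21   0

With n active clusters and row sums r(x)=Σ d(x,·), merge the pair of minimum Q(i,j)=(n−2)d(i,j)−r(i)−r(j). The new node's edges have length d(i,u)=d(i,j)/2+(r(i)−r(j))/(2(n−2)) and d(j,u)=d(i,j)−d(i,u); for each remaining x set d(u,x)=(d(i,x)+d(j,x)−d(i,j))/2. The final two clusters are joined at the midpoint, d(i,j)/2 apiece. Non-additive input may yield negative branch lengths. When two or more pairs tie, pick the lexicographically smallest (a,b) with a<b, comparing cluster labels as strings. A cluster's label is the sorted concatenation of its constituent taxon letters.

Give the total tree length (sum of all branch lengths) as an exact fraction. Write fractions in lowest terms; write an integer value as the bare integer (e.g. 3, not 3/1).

291/8

1. join U+V (d=11, Q=-104) ⇒ UV; edges |U|=4, |V|=7
  updated: d(C,UV)=37/2, d(I,UV)=19/2, d(UV,W)=13
2. join C+W (d=15, Q=-105/2) ⇒ CW; edges |C|=81/8, |W|=39/8
  updated: d(CW,I)=3, d(CW,UV)=33/4
3. join CW+I (d=3, Q=-83/4) ⇒ CIW; edges |CW|=7/8, |I|=17/8
  updated: d(CIW,UV)=59/8
4. join CIW+UV (d=59/8) ⇒ CIUVW; edges |CIW|=59/16, |UV|=59/16
final tree: (((C:81/8,W:39/8):7/8,I:17/8):59/16,(U:4,V:7):59/16)
total length: 291/8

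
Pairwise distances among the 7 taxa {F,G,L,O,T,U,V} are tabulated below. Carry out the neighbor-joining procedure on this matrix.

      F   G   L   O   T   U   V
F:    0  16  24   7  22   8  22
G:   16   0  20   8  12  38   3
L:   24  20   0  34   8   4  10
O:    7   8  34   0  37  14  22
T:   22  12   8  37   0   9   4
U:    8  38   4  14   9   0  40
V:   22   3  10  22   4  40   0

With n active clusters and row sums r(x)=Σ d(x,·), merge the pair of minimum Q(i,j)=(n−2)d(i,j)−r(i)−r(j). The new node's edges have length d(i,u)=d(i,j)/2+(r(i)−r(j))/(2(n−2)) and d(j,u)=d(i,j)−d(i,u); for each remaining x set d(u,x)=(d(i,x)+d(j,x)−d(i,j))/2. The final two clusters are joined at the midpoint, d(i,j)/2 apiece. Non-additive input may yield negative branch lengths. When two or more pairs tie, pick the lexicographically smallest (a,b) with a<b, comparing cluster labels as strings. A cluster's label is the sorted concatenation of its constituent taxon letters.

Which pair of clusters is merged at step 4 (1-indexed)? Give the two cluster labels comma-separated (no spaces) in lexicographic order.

iteration 1: select L,U (d=4, Q=-193); attach at lengths (7/10, 33/10); label the merged cluster LU
  updated: d(F,LU)=14, d(G,LU)=27, d(LU,O)=22, d(LU,T)=13/2, d(LU,V)=23
iteration 2: select F,O (d=7, Q=-149); attach at lengths (13/8, 43/8); label the merged cluster FO
  updated: d(FO,G)=17/2, d(FO,LU)=29/2, d(FO,T)=26, d(FO,V)=37/2
iteration 3: select LU,T (d=13/2, Q=-100); attach at lengths (7, -1/2); label the merged cluster LTU
  updated: d(FO,LTU)=17, d(G,LTU)=65/4, d(LTU,V)=41/4
iteration 4: select FO,G (d=17/2, Q=-219/4); attach at lengths (133/16, 3/16); label the merged cluster FGO
  updated: d(FGO,LTU)=99/8, d(FGO,V)=13/2
iteration 5: select FGO,LTU (d=99/8, Q=-233/8); attach at lengths (69/16, 129/16); label the merged cluster FGLOTU
  updated: d(FGLOTU,V)=35/16
iteration 6: select FGLOTU,V (d=35/16); attach at lengths (35/32, 35/32); label the merged cluster FGLOTUV
final tree: ((((F:13/8,O:43/8):133/16,G:3/16):69/16,((L:7/10,U:33/10):7,T:-1/2):129/16):35/32,V:35/32)
total length: 649/16

FO,G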